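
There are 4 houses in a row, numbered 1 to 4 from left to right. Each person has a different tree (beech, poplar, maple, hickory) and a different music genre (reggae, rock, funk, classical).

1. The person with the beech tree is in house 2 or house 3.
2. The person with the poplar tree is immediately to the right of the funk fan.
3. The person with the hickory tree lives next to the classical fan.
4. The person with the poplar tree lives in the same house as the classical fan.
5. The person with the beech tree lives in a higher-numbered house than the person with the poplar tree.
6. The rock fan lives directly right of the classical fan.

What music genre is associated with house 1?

The person with the beech tree is in house 3 (clue 5).
From clue 5, the person with the poplar tree must be in house 2.
The funk fan is in house 1 (clue 2).
Clue 4: the classical fan is in house 2.
By clue 6, the rock fan is in house 3.
House 4's music genre must be reggae (nothing else left).
Clue 3: the person with the hickory tree is in house 1.
House 4 tree: only maple fits.
So: house 1 = hickory/funk, house 2 = poplar/classical, house 3 = beech/rock, house 4 = maple/reggae.

funk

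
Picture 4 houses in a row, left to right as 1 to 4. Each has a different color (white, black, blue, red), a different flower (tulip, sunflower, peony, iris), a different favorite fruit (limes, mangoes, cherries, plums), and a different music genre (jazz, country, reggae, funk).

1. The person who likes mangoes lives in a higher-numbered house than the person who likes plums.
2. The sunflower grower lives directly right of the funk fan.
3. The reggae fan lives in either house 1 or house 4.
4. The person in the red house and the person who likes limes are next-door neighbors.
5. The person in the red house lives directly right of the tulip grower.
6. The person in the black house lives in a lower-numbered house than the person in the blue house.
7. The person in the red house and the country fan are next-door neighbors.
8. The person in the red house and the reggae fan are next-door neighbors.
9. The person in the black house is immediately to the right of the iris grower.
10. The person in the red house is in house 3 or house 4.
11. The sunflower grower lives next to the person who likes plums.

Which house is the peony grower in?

3

From clue 10, the person in the red house must be in house 3.
House 1's color must be white (nothing else left).
So house 4 gets blue for color.
From clue 5, the tulip grower must be in house 2.
The reggae fan is in house 4 (clue 8).
Clue 9 places the iris grower in house 1.
So house 2 gets black for color.
That leaves cherries as the favorite fruit for house 1.
The only music genre still possible for house 1 is jazz.
House 2's music genre must be country (nothing else left).
So house 3 gets funk for music genre.
From clue 2, the sunflower grower must be in house 4.
Clue 11: the person who likes plums is in house 3.
That leaves peony as the flower for house 3.
The only favorite fruit still possible for house 2 is limes.
So house 4 gets mangoes for favorite fruit.
So: house 1 = white/iris/cherries/jazz, house 2 = black/tulip/limes/country, house 3 = red/peony/plums/funk, house 4 = blue/sunflower/mangoes/reggae.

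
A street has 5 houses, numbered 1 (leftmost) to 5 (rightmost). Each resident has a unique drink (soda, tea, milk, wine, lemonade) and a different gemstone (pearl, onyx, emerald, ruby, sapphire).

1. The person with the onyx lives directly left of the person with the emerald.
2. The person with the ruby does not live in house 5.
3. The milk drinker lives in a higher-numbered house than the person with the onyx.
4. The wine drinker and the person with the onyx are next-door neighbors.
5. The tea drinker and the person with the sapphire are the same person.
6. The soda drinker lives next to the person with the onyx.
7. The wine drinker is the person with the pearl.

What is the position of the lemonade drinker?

The milk drinker is narrowed to house 2 or 3 or 4 or 5; consider each.
Placing it in house 2 and house 3 and house 5 leads to a contradiction, so it's in house 4.
So house 5 gets sapphire for gemstone.
By clue 5, the tea drinker is in house 5.
The lemonade drinker is narrowed to house 1 or 2 or 3; consider each.
Placing it in house 1 and house 3 leads to a contradiction, so it's in house 2.
From clue 4, the person with the onyx must be in house 2.
The person with the emerald is in house 3 (clue 1).
House 4's gemstone must be ruby (nothing else left).
From clue 7, the wine drinker must be in house 1.
That leaves soda as the drink for house 3.
The only gemstone still possible for house 1 is pearl.
So: house 1 = wine/pearl, house 2 = lemonade/onyx, house 3 = soda/emerald, house 4 = milk/ruby, house 5 = tea/sapphire.

2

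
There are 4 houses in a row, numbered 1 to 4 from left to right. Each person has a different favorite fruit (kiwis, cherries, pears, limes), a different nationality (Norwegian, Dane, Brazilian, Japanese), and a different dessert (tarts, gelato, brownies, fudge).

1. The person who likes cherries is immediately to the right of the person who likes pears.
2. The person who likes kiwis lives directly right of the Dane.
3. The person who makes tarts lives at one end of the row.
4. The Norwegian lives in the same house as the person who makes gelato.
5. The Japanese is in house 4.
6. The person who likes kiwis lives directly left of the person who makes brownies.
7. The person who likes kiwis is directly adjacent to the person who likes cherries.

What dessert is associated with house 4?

brownies

The Japanese is in house 4 (clue 5).
The person who likes kiwis is narrowed to house 2 or 3; consider each.
Placing it in house 2 leads to a contradiction, so it's in house 3.
Clue 2: the Dane is in house 2.
From clue 6, the person who makes brownies must be in house 4.
Clue 1 places the person who likes cherries in house 2.
Clue 1: the person who likes pears is in house 1.
That leaves limes as the favorite fruit for house 4.
So house 1 gets tarts for dessert.
So house 2 gets fudge for dessert.
House 3 dessert: only gelato fits.
Clue 4: the Norwegian is in house 3.
House 1's nationality must be Brazilian (nothing else left).
So: house 1 = pears/Brazilian/tarts, house 2 = cherries/Dane/fudge, house 3 = kiwis/Norwegian/gelato, house 4 = limes/Japanese/brownies.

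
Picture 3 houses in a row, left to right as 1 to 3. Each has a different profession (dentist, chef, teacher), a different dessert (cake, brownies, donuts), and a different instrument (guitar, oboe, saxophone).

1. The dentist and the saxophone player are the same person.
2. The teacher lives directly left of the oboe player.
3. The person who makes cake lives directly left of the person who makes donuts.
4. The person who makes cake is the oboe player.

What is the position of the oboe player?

From clue 4, the person who makes cake must be in house 2.
The oboe player is in house 2 (clue 4).
House 1's dessert must be brownies (nothing else left).
That leaves donuts as the dessert for house 3.
The teacher is in house 1 (clue 2).
So house 2 gets chef for profession.
The only profession still possible for house 3 is dentist.
The saxophone player is in house 3 (clue 1).
So house 1 gets guitar for instrument.
So: house 1 = teacher/brownies/guitar, house 2 = chef/cake/oboe, house 3 = dentist/donuts/saxophone.

2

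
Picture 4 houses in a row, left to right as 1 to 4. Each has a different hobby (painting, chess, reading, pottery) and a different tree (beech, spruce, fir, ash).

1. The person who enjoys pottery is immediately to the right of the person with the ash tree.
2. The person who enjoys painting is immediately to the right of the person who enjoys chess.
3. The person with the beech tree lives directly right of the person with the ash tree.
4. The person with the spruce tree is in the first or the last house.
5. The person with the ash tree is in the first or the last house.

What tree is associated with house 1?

From clue 5, the person with the ash tree must be in house 1.
The person who enjoys pottery is in house 2 (clue 1).
By clue 3, the person with the beech tree is in house 2.
House 3 tree: only fir fits.
That leaves spruce as the tree for house 4.
The person who enjoys painting is in house 4 (clue 2).
Clue 2 places the person who enjoys chess in house 3.
That leaves reading as the hobby for house 1.
So: house 1 = reading/ash, house 2 = pottery/beech, house 3 = chess/fir, house 4 = painting/spruce.

ash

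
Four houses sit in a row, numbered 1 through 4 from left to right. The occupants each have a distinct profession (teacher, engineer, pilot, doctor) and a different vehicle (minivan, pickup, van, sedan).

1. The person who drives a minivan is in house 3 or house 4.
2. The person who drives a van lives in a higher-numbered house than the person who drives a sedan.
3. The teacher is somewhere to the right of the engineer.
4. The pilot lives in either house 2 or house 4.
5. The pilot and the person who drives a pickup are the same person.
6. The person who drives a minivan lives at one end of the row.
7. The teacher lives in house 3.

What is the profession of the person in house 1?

engineer

The person who drives a minivan is in house 4 (clue 6).
Clue 7: the teacher is in house 3.
The only vehicle still possible for house 1 is sedan.
House 2 vehicle: only pickup fits.
House 3 vehicle: only van fits.
The pilot is in house 2 (clue 5).
That leaves doctor as the profession for house 4.
So house 1 gets engineer for profession.
So: house 1 = engineer/sedan, house 2 = pilot/pickup, house 3 = teacher/van, house 4 = doctor/minivan.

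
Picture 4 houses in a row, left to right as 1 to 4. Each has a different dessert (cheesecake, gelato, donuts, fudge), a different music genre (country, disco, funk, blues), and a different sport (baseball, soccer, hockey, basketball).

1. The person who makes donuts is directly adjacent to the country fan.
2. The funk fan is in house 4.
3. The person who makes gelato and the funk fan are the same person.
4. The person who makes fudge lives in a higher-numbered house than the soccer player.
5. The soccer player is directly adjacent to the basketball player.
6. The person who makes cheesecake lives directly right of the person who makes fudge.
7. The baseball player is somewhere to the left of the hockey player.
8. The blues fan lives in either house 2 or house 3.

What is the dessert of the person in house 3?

From clue 2, the funk fan must be in house 4.
By clue 3, the person who makes gelato is in house 4.
That leaves donuts as the dessert for house 1.
House 2 dessert: only fudge fits.
That leaves cheesecake as the dessert for house 3.
By clue 1, the country fan is in house 2.
Clue 4: the soccer player is in house 1.
From clue 5, the basketball player must be in house 2.
So house 1 gets disco for music genre.
House 3's music genre must be blues (nothing else left).
So house 4 gets hockey for sport.
House 3 sport: only baseball fits.
So: house 1 = donuts/disco/soccer, house 2 = fudge/country/basketball, house 3 = cheesecake/blues/baseball, house 4 = gelato/funk/hockey.

cheesecake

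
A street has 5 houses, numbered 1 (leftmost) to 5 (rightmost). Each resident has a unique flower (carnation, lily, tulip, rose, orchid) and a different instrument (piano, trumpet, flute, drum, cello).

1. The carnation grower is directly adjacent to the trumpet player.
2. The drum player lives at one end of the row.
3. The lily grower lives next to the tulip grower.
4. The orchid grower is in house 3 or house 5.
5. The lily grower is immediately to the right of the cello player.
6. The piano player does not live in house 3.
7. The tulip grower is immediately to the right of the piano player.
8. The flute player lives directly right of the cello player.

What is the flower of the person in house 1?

The orchid grower is narrowed to house 3 or 5; consider each.
Placing it in house 3 leads to a contradiction, so it's in house 5.
The tulip grower is narrowed to house 2 or 3; consider each.
Placing it in house 2 leads to a contradiction, so it's in house 3.
Clue 7 places the piano player in house 2.
House 4's instrument must be flute (nothing else left).
The cello player is in house 3 (clue 8).
That leaves rose as the flower for house 1.
From clue 5, the lily grower must be in house 4.
The only flower still possible for house 2 is carnation.
Clue 1 places the trumpet player in house 1.
The only instrument still possible for house 5 is drum.
So: house 1 = rose/trumpet, house 2 = carnation/piano, house 3 = tulip/cello, house 4 = lily/flute, house 5 = orchid/drum.

rose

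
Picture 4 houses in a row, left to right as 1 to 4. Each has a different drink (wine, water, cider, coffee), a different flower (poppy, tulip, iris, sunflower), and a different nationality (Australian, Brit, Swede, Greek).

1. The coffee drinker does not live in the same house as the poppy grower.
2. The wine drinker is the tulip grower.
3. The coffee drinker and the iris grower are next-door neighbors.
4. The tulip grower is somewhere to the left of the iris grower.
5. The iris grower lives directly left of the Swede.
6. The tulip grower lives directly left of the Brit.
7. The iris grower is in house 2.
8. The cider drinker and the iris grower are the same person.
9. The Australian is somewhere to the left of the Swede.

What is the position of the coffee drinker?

Clue 7 places the iris grower in house 2.
By clue 8, the cider drinker is in house 2.
By clue 4, the tulip grower is in house 1.
By clue 5, the Swede is in house 3.
By clue 6, the Brit is in house 2.
That leaves water as the drink for house 4.
So house 4 gets Greek for nationality.
The wine drinker is in house 1 (clue 2).
House 3 drink: only coffee fits.
That leaves Australian as the nationality for house 1.
Clue 1 places the poppy grower in house 4.
So house 3 gets sunflower for flower.
So: house 1 = wine/tulip/Australian, house 2 = cider/iris/Brit, house 3 = coffee/sunflower/Swede, house 4 = water/poppy/Greek.

3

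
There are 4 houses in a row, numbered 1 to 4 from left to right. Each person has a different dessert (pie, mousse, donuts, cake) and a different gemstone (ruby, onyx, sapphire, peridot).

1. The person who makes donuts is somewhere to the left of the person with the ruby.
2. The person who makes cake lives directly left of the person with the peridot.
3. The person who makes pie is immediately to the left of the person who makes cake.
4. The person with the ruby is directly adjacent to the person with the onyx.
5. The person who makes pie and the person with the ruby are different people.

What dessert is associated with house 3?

The only dessert still possible for house 4 is mousse.
The person who makes cake is narrowed to house 2 or 3; consider each.
Placing it in house 2 leads to a contradiction, so it's in house 3.
Clue 2 places the person with the peridot in house 4.
By clue 3, the person who makes pie is in house 2.
So house 1 gets donuts for dessert.
By clue 4, the person with the onyx is in house 2.
That leaves sapphire as the gemstone for house 1.
That leaves ruby as the gemstone for house 3.
So: house 1 = donuts/sapphire, house 2 = pie/onyx, house 3 = cake/ruby, house 4 = mousse/peridot.

cake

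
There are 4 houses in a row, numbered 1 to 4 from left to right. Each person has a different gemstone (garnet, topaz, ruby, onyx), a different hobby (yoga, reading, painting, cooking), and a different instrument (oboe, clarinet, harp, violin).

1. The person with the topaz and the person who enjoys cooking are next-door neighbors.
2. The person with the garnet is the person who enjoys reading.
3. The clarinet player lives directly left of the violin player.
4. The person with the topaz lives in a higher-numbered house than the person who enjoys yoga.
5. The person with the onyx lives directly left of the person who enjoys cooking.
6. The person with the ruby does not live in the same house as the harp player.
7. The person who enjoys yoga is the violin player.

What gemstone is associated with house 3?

ruby

The person with the topaz is narrowed to house 3 or 4; consider each.
Placing it in house 3 leads to a contradiction, so it's in house 4.
From clue 1, the person who enjoys cooking must be in house 3.
From clue 5, the person with the onyx must be in house 2.
From clue 2, the person with the garnet must be in house 1.
By clue 2, the person who enjoys reading is in house 1.
Clue 7: the violin player is in house 2.
That leaves ruby as the gemstone for house 3.
House 2 hobby: only yoga fits.
House 4's hobby must be painting (nothing else left).
House 1 instrument: only clarinet fits.
That leaves oboe as the instrument for house 3.
That leaves harp as the instrument for house 4.
So: house 1 = garnet/reading/clarinet, house 2 = onyx/yoga/violin, house 3 = ruby/cooking/oboe, house 4 = topaz/painting/harp.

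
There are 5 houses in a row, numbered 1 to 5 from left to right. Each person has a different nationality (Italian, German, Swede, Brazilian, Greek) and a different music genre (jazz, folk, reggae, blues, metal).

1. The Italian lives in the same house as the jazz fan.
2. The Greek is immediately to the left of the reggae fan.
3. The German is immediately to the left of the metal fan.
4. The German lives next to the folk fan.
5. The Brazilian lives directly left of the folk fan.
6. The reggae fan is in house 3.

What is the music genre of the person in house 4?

From clue 6, the reggae fan must be in house 3.
From clue 2, the Greek must be in house 2.
The Brazilian is narrowed to house 1 or 3 or 4; consider each.
Placing it in house 3 and house 4 leads to a contradiction, so it's in house 1.
Clue 5: the folk fan is in house 2.
By clue 4, the German is in house 3.
So house 1 gets blues for music genre.
Clue 3: the metal fan is in house 4.
House 5 music genre: only jazz fits.
By clue 1, the Italian is in house 5.
That leaves Swede as the nationality for house 4.
So: house 1 = Brazilian/blues, house 2 = Greek/folk, house 3 = German/reggae, house 4 = Swede/metal, house 5 = Italian/jazz.

metal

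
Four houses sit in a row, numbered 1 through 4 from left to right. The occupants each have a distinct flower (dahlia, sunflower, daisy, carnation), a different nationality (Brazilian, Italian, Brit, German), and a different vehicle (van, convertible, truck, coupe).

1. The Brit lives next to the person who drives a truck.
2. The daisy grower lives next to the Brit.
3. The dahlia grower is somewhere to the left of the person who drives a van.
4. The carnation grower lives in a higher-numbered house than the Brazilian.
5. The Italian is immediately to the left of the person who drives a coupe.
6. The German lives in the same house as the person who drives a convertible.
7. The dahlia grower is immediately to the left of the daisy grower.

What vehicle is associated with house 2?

coupe

The carnation grower is narrowed to house 2 or 3 or 4; consider each.
Placing it in house 2 and house 3 leads to a contradiction, so it's in house 4.
The dahlia grower is narrowed to house 1 or 2; consider each.
Placing it in house 1 leads to a contradiction, so it's in house 2.
By clue 7, the daisy grower is in house 3.
That leaves sunflower as the flower for house 1.
The Brit is narrowed to house 2 or 4; consider each.
Placing it in house 4 leads to a contradiction, so it's in house 2.
House 4 nationality: only German fits.
The person who drives a convertible is in house 4 (clue 6).
So house 1 gets truck for vehicle.
So house 2 gets coupe for vehicle.
House 3 vehicle: only van fits.
Clue 5: the Italian is in house 1.
That leaves Brazilian as the nationality for house 3.
So: house 1 = sunflower/Italian/truck, house 2 = dahlia/Brit/coupe, house 3 = daisy/Brazilian/van, house 4 = carnation/German/convertible.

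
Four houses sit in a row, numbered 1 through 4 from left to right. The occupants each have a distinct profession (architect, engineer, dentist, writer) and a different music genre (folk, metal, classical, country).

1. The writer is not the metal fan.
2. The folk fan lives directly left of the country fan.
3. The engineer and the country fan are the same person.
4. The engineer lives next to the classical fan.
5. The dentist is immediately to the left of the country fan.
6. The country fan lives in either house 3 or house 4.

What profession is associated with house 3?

engineer

House 1 music genre: only metal fits.
House 1 profession: only architect fits.
The dentist is narrowed to house 2 or 3; consider each.
Placing it in house 3 leads to a contradiction, so it's in house 2.
Clue 5: the country fan is in house 3.
House 4 music genre: only classical fits.
The engineer is in house 3 (clue 3).
The only profession still possible for house 4 is writer.
That leaves folk as the music genre for house 2.
So: house 1 = architect/metal, house 2 = dentist/folk, house 3 = engineer/country, house 4 = writer/classical.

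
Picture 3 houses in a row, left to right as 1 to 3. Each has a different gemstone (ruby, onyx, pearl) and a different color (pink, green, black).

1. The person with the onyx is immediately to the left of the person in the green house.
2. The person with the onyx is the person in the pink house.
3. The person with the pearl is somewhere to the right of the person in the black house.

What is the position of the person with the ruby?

1

That leaves green as the color for house 3.
From clue 1, the person with the onyx must be in house 2.
Clue 2: the person in the pink house is in house 2.
House 1 gemstone: only ruby fits.
That leaves pearl as the gemstone for house 3.
House 1 color: only black fits.
So: house 1 = ruby/black, house 2 = onyx/pink, house 3 = pearl/green.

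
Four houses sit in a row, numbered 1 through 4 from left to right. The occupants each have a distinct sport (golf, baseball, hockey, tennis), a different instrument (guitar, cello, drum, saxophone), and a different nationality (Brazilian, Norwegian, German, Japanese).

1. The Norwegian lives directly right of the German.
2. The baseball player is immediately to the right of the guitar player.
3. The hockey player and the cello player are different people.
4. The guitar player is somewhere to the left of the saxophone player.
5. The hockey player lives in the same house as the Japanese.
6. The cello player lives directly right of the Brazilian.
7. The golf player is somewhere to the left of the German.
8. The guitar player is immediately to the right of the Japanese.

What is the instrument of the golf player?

The only instrument still possible for house 1 is drum.
House 4 nationality: only Norwegian fits.
The German is in house 3 (clue 1).
That leaves saxophone as the instrument for house 4.
The baseball player is narrowed to house 3 or 4; consider each.
Placing it in house 4 leads to a contradiction, so it's in house 3.
By clue 2, the guitar player is in house 2.
The Japanese is in house 1 (clue 8).
House 4's sport must be tennis (nothing else left).
House 3 instrument: only cello fits.
House 2 nationality: only Brazilian fits.
From clue 5, the hockey player must be in house 1.
House 2 sport: only golf fits.
So: house 1 = hockey/drum/Japanese, house 2 = golf/guitar/Brazilian, house 3 = baseball/cello/German, house 4 = tennis/saxophone/Norwegian.

guitar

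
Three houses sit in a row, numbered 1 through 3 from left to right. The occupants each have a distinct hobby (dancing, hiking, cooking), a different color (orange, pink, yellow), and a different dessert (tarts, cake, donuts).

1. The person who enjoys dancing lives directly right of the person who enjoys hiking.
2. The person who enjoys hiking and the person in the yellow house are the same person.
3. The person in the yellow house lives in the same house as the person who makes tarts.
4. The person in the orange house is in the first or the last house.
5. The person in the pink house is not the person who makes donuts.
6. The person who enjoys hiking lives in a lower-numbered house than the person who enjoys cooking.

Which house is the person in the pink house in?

2

The only hobby still possible for house 1 is hiking.
From clue 1, the person who enjoys dancing must be in house 2.
By clue 2, the person in the yellow house is in house 1.
From clue 3, the person who makes tarts must be in house 1.
The only hobby still possible for house 3 is cooking.
That leaves pink as the color for house 2.
House 3's color must be orange (nothing else left).
From clue 5, the person who makes donuts must be in house 3.
The only dessert still possible for house 2 is cake.
So: house 1 = hiking/yellow/tarts, house 2 = dancing/pink/cake, house 3 = cooking/orange/donuts.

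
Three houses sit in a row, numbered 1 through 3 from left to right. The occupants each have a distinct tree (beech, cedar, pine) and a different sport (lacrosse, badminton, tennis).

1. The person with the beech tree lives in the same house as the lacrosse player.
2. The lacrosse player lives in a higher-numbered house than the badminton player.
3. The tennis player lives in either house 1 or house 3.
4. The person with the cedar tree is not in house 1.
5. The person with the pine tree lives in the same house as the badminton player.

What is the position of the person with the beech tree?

2

The only tree still possible for house 1 is pine.
From clue 5, the badminton player must be in house 1.
That leaves lacrosse as the sport for house 2.
House 3's sport must be tennis (nothing else left).
Clue 1: the person with the beech tree is in house 2.
The only tree still possible for house 3 is cedar.
So: house 1 = pine/badminton, house 2 = beech/lacrosse, house 3 = cedar/tennis.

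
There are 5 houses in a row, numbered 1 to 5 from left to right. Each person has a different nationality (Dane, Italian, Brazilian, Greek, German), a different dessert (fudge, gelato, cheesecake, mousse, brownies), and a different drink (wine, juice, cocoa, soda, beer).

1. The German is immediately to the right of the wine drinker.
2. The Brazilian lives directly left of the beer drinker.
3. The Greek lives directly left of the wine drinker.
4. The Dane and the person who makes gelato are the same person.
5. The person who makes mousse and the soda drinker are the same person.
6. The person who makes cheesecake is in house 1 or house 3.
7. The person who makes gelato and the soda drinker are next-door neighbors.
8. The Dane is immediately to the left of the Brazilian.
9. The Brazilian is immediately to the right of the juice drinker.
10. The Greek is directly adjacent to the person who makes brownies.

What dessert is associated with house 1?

That leaves fudge as the dessert for house 5.
The person who makes cheesecake is narrowed to house 1 or 3; consider each.
Placing it in house 1 leads to a contradiction, so it's in house 3.
The only dessert still possible for house 4 is brownies.
So house 5 gets cocoa for drink.
Clue 10 places the Greek in house 3.
Clue 2 places the beer drinker in house 3.
Clue 3: the wine drinker is in house 4.
Clue 8: the Dane is in house 1.
Clue 9 places the juice drinker in house 1.
That leaves Brazilian as the nationality for house 2.
So house 2 gets soda for drink.
By clue 1, the German is in house 5.
Clue 4: the person who makes gelato is in house 1.
Clue 5: the person who makes mousse is in house 2.
House 4's nationality must be Italian (nothing else left).
So: house 1 = Dane/gelato/juice, house 2 = Brazilian/mousse/soda, house 3 = Greek/cheesecake/beer, house 4 = Italian/brownies/wine, house 5 = German/fudge/cocoa.

gelato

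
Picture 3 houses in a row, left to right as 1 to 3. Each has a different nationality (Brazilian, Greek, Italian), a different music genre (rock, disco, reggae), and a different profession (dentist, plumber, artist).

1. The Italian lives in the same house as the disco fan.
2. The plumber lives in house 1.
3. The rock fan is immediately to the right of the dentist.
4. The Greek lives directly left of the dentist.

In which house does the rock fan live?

Clue 2 places the plumber in house 1.
Clue 4: the Greek is in house 1.
Clue 4: the dentist is in house 2.
House 3's profession must be artist (nothing else left).
From clue 3, the rock fan must be in house 3.
The only music genre still possible for house 1 is reggae.
House 2 music genre: only disco fits.
By clue 1, the Italian is in house 2.
House 3's nationality must be Brazilian (nothing else left).
So: house 1 = Greek/reggae/plumber, house 2 = Italian/disco/dentist, house 3 = Brazilian/rock/artist.

3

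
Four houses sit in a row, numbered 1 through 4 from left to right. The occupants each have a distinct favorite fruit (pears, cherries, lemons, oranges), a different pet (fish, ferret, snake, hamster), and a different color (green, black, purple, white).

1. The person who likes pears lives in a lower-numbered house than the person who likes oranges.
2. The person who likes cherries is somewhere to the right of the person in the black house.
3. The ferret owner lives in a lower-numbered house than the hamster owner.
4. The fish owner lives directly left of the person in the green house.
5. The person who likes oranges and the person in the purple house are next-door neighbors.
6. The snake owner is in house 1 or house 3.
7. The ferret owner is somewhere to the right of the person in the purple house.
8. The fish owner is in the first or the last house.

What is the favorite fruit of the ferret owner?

By clue 8, the fish owner is in house 1.
House 3 pet: only snake fits.
House 4's pet must be hamster (nothing else left).
By clue 4, the person in the green house is in house 2.
The person in the purple house is in house 1 (clue 7).
House 2 pet: only ferret fits.
The only color still possible for house 4 is white.
The person who likes cherries is in house 4 (clue 2).
From clue 5, the person who likes oranges must be in house 2.
The only favorite fruit still possible for house 3 is lemons.
House 3's color must be black (nothing else left).
So house 1 gets pears for favorite fruit.
So: house 1 = pears/fish/purple, house 2 = oranges/ferret/green, house 3 = lemons/snake/black, house 4 = cherries/hamster/white.

oranges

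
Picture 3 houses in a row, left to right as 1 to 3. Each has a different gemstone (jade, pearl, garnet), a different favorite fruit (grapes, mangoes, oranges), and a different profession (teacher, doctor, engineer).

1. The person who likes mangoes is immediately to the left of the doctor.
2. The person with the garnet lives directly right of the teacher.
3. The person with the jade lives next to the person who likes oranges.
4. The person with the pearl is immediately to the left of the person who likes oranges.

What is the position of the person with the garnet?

2

The person with the garnet is narrowed to house 2 or 3; consider each.
Placing it in house 3 leads to a contradiction, so it's in house 2.
From clue 2, the teacher must be in house 1.
House 3 gemstone: only jade fits.
From clue 3, the person who likes oranges must be in house 2.
The only gemstone still possible for house 1 is pearl.
House 3 favorite fruit: only grapes fits.
The doctor is in house 2 (clue 1).
House 1 favorite fruit: only mangoes fits.
That leaves engineer as the profession for house 3.
So: house 1 = pearl/mangoes/teacher, house 2 = garnet/oranges/doctor, house 3 = jade/grapes/engineer.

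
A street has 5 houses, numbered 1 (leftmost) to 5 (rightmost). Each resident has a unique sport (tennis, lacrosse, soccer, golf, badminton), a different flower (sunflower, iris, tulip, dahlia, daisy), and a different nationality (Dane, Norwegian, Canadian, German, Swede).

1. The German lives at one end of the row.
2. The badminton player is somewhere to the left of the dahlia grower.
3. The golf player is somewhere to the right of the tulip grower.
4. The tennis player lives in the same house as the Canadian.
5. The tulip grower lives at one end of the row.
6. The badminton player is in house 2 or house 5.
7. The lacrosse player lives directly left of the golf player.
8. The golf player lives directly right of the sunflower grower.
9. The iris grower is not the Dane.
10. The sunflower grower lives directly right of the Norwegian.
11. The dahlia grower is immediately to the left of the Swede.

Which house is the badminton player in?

By clue 5, the tulip grower is in house 1.
Clue 6: the badminton player is in house 2.
The golf player is narrowed to house 4 or 5; consider each.
Placing it in house 4 leads to a contradiction, so it's in house 5.
From clue 7, the lacrosse player must be in house 4.
Clue 8: the sunflower grower is in house 4.
Clue 10 places the Norwegian in house 3.
House 3's flower must be dahlia (nothing else left).
The only nationality still possible for house 2 is Dane.
Clue 4 places the tennis player in house 1.
From clue 4, the Canadian must be in house 1.
The iris grower is in house 5 (clue 9).
From clue 11, the Swede must be in house 4.
House 3 sport: only soccer fits.
That leaves daisy as the flower for house 2.
The only nationality still possible for house 5 is German.
So: house 1 = tennis/tulip/Canadian, house 2 = badminton/daisy/Dane, house 3 = soccer/dahlia/Norwegian, house 4 = lacrosse/sunflower/Swede, house 5 = golf/iris/German.

2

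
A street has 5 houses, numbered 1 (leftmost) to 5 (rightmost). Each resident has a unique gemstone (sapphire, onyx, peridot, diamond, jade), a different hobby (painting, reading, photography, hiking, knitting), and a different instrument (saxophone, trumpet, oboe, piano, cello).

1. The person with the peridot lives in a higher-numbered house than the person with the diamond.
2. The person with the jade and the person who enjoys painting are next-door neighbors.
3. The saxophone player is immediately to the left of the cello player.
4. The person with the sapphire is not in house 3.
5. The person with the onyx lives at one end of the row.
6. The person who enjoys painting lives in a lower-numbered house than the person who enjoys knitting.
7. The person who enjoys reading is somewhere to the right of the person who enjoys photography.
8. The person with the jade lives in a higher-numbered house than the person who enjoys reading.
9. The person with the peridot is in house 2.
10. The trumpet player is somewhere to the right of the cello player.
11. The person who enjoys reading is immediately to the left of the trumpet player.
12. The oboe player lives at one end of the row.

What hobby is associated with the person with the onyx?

knitting

Clue 9 places the person with the peridot in house 2.
By clue 1, the person with the diamond is in house 1.
The only gemstone still possible for house 3 is jade.
House 4's gemstone must be sapphire (nothing else left).
House 5 gemstone: only onyx fits.
Clue 8: the person who enjoys reading is in house 2.
Clue 11: the trumpet player is in house 3.
Clue 3: the saxophone player is in house 1.
From clue 3, the cello player must be in house 2.
Clue 6 places the person who enjoys knitting in house 5.
By clue 7, the person who enjoys photography is in house 1.
House 3's hobby must be hiking (nothing else left).
House 4's hobby must be painting (nothing else left).
So house 4 gets piano for instrument.
So house 5 gets oboe for instrument.
So: house 1 = diamond/photography/saxophone, house 2 = peridot/reading/cello, house 3 = jade/hiking/trumpet, house 4 = sapphire/painting/piano, house 5 = onyx/knitting/oboe.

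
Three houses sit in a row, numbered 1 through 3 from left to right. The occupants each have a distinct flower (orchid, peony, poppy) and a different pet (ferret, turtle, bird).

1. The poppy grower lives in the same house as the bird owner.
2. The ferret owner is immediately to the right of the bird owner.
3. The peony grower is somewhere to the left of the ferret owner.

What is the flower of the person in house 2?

poppy

That leaves orchid as the flower for house 3.
The peony grower is narrowed to house 1 or 2; consider each.
Placing it in house 2 leads to a contradiction, so it's in house 1.
House 2's flower must be poppy (nothing else left).
Clue 1: the bird owner is in house 2.
Clue 2 places the ferret owner in house 3.
The only pet still possible for house 1 is turtle.
So: house 1 = peony/turtle, house 2 = poppy/bird, house 3 = orchid/ferret.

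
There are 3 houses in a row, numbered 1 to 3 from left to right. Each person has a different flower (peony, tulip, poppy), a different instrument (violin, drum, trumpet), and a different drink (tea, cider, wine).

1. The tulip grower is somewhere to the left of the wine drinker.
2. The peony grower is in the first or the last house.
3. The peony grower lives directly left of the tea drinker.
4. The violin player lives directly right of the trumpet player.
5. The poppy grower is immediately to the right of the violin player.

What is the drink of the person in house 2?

tea

By clue 3, the peony grower is in house 1.
The tea drinker is in house 2 (clue 3).
The poppy grower is in house 3 (clue 5).
From clue 5, the violin player must be in house 2.
House 2's flower must be tulip (nothing else left).
House 1's instrument must be trumpet (nothing else left).
The only instrument still possible for house 3 is drum.
House 1's drink must be cider (nothing else left).
That leaves wine as the drink for house 3.
So: house 1 = peony/trumpet/cider, house 2 = tulip/violin/tea, house 3 = poppy/drum/wine.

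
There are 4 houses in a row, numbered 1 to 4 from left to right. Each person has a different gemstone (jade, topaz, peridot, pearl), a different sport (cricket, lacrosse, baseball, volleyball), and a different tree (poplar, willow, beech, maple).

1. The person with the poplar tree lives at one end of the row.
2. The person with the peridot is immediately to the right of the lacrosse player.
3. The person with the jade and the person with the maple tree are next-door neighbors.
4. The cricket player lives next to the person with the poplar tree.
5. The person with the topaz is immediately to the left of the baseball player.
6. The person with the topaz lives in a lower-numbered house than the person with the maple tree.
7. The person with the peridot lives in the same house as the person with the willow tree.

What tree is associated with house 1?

The cricket player is narrowed to house 2 or 3; consider each.
Placing it in house 2 leads to a contradiction, so it's in house 3.
Clue 4: the person with the poplar tree is in house 4.
House 1's tree must be beech (nothing else left).
Clue 6 places the person with the topaz in house 1.
Clue 5 places the baseball player in house 2.
That leaves volleyball as the sport for house 4.
By clue 2, the person with the peridot is in house 2.
By clue 7, the person with the willow tree is in house 2.
That leaves lacrosse as the sport for house 1.
The only tree still possible for house 3 is maple.
Clue 3: the person with the jade is in house 4.
House 3 gemstone: only pearl fits.
So: house 1 = topaz/lacrosse/beech, house 2 = peridot/baseball/willow, house 3 = pearl/cricket/maple, house 4 = jade/volleyball/poplar.

beech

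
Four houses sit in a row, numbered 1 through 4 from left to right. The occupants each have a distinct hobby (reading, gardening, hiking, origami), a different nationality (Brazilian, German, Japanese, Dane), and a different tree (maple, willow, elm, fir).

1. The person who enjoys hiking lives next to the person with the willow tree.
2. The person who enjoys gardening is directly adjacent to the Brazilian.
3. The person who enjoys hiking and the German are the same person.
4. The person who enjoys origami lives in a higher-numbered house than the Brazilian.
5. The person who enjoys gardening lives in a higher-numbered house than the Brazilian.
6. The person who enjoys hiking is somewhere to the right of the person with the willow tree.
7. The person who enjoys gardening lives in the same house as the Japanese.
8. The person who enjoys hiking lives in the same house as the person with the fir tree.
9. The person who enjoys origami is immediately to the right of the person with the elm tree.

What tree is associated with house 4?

fir

House 1's hobby must be reading (nothing else left).
The person who enjoys gardening is narrowed to house 2 or 3 or 4; consider each.
Placing it in house 3 and house 4 leads to a contradiction, so it's in house 2.
From clue 5, the Brazilian must be in house 1.
From clue 7, the Japanese must be in house 2.
That leaves maple as the tree for house 1.
That leaves fir as the tree for house 4.
The person who enjoys hiking is in house 4 (clue 8).
House 3 hobby: only origami fits.
Clue 1: the person with the willow tree is in house 3.
Clue 3: the German is in house 4.
From clue 9, the person with the elm tree must be in house 2.
The only nationality still possible for house 3 is Dane.
So: house 1 = reading/Brazilian/maple, house 2 = gardening/Japanese/elm, house 3 = origami/Dane/willow, house 4 = hiking/German/fir.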